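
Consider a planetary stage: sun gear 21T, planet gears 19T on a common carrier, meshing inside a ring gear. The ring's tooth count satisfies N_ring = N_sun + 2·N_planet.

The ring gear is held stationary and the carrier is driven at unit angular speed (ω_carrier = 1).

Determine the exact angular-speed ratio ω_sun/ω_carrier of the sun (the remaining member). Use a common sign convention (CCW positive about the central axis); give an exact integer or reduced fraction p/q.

N_ring = 21 + 2·19 = 59
21(ω_s−ω_c) = −59(ω_r−ω_c),  ω_r=0, ω_c=1
ω_s = 1 − (59/21)(0−1) = 80/21
ω_s/ω_c = 80/21

80/21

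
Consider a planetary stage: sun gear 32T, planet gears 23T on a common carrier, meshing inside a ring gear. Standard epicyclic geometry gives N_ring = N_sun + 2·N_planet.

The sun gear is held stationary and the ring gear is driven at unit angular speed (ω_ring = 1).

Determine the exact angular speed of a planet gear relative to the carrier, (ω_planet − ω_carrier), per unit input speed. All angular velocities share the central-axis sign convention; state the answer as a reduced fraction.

1248/1265

N_ring = 32 + 2·23 = 78
32(ω_s−ω_c) = −78(ω_r−ω_c),  ω_s=0, ω_r=1
32(0−ω_c) = −78(1−ω_c)  ⇒  110ω_c = 78  ⇒  ω_c = 39/55
sun–planet: 32·(0−39/55) = −23·(ω_p−ω_c)  ⇒  ω_p−ω_c = −(32/23)·(-39/55) = 1248/1265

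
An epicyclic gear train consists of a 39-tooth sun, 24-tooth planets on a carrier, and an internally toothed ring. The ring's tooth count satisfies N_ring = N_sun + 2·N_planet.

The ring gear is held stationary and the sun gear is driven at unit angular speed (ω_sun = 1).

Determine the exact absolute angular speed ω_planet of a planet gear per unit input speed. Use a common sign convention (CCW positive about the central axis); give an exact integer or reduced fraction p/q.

-13/16

N_ring = 39 + 2·24 = 87
39(ω_s−ω_c) = −87(ω_r−ω_c),  ω_r=0, ω_s=1
39(1−ω_c) = −87(0−ω_c)  ⇒  126ω_c = 39  ⇒  ω_c = 13/42
sun–planet: 39·(1−13/42) = −24·(ω_p−ω_c)  ⇒  ω_p−ω_c = −(39/24)·(29/42) = -377/336
ω_p = 13/42 − 377/336 = -13/16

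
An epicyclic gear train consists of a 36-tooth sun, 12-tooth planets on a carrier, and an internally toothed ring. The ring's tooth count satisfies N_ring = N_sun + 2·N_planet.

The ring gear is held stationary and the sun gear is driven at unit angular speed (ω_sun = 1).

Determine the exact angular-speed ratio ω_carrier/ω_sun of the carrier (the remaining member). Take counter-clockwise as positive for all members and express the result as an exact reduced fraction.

3/8

N_ring = 36 + 2·12 = 60
36(ω_s−ω_c) = −60(ω_r−ω_c),  ω_r=0, ω_s=1
36(1−ω_c) = −60(0−ω_c)  ⇒  96ω_c = 36  ⇒  ω_c = 3/8
ω_c/ω_s = 3/8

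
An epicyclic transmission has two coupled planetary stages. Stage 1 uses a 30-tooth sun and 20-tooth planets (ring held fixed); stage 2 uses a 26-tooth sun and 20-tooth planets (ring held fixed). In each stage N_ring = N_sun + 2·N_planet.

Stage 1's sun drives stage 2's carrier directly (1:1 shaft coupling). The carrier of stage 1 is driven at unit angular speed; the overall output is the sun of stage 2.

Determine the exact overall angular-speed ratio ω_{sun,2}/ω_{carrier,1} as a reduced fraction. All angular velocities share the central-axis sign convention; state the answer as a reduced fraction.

460/39

Stage 1: N_ring = 30 + 2·20 = 70
Stage 1: 30(ω_s−ω_c) = −70(ω_r−ω_c),  ω_r=0, ω_c=1
Stage 1: ω_s = 1 − (70/30)(0−1) = 10/3
  ⇒ ω_s¹/ω_c¹ = 10/3
Stage 2: N_ring = 26 + 2·20 = 66
Stage 2: 26(ω_s−ω_c) = −66(ω_r−ω_c),  ω_r=0, ω_c=1
Stage 2: ω_s = 1 − (66/26)(0−1) = 46/13
  ⇒ ω_s²/ω_c² = 46/13
Coupling ω_c² = ω_s¹ ⇒ overall = 10/3 × 46/13 = 460/39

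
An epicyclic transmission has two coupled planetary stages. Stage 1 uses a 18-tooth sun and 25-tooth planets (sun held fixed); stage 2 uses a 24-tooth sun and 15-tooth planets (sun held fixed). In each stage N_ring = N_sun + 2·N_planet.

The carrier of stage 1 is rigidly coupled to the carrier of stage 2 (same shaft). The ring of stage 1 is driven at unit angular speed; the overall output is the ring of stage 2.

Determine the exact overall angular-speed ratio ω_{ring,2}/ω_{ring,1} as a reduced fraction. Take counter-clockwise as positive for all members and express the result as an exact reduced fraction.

Stage 1: N_ring = 18 + 2·25 = 68
Stage 1: 18(ω_s−ω_c) = −68(ω_r−ω_c),  ω_s=0, ω_r=1
Stage 1: 18(0−ω_c) = −68(1−ω_c)  ⇒  86ω_c = 68  ⇒  ω_c = 34/43
  ⇒ ω_c¹/ω_r¹ = 34/43
Stage 2: N_ring = 24 + 2·15 = 54
Stage 2: 24(ω_s−ω_c) = −54(ω_r−ω_c),  ω_s=0, ω_c=1
Stage 2: ω_r = 1 − (24/54)(0−1) = 13/9
  ⇒ ω_r²/ω_c² = 13/9
Coupling ω_c² = ω_c¹ ⇒ overall = 34/43 × 13/9 = 442/387

442/387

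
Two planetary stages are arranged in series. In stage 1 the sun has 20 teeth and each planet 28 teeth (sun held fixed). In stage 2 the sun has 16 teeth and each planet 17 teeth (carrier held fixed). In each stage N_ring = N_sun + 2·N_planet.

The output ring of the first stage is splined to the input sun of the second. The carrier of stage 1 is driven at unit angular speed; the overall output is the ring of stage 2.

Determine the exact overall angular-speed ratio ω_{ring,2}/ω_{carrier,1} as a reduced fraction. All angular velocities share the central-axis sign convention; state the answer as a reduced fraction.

-192/475

Stage 1: N_ring = 20 + 2·28 = 76
Stage 1: 20(ω_s−ω_c) = −76(ω_r−ω_c),  ω_s=0, ω_c=1
Stage 1: ω_r = 1 − (20/76)(0−1) = 24/19
  ⇒ ω_r¹/ω_c¹ = 24/19
Stage 2: N_ring = 16 + 2·17 = 50
Stage 2: 16(ω_s−ω_c) = −50(ω_r−ω_c),  ω_c=0, ω_s=1
Stage 2: ω_r = 0 − (16/50)(1−0) = -8/25
  ⇒ ω_r²/ω_s² = -8/25
Coupling ω_s² = ω_r¹ ⇒ overall = 24/19 × -8/25 = -192/475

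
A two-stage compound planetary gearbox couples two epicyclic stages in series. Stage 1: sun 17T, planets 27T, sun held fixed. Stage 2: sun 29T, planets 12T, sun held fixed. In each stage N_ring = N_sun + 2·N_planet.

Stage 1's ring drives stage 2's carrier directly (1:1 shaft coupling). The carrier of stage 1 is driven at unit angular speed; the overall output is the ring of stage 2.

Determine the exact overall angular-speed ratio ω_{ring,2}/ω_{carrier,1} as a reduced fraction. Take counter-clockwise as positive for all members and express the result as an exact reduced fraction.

Stage 1: N_ring = 17 + 2·27 = 71
Stage 1: 17(ω_s−ω_c) = −71(ω_r−ω_c),  ω_s=0, ω_c=1
Stage 1: ω_r = 1 − (17/71)(0−1) = 88/71
  ⇒ ω_r¹/ω_c¹ = 88/71
Stage 2: N_ring = 29 + 2·12 = 53
Stage 2: 29(ω_s−ω_c) = −53(ω_r−ω_c),  ω_s=0, ω_c=1
Stage 2: ω_r = 1 − (29/53)(0−1) = 82/53
  ⇒ ω_r²/ω_c² = 82/53
Coupling ω_c² = ω_r¹ ⇒ overall = 88/71 × 82/53 = 7216/3763

7216/3763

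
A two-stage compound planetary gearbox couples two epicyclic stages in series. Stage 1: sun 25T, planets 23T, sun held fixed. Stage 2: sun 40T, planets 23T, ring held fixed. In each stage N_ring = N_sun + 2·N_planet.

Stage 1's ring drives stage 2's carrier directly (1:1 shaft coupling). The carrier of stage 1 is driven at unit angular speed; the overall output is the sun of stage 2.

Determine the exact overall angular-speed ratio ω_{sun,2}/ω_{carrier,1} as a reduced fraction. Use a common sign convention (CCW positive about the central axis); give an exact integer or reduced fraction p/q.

1512/355

Stage 1: N_ring = 25 + 2·23 = 71
Stage 1: 25(ω_s−ω_c) = −71(ω_r−ω_c),  ω_s=0, ω_c=1
Stage 1: ω_r = 1 − (25/71)(0−1) = 96/71
  ⇒ ω_r¹/ω_c¹ = 96/71
Stage 2: N_ring = 40 + 2·23 = 86
Stage 2: 40(ω_s−ω_c) = −86(ω_r−ω_c),  ω_r=0, ω_c=1
Stage 2: ω_s = 1 − (86/40)(0−1) = 63/20
  ⇒ ω_s²/ω_c² = 63/20
Coupling ω_c² = ω_r¹ ⇒ overall = 96/71 × 63/20 = 1512/355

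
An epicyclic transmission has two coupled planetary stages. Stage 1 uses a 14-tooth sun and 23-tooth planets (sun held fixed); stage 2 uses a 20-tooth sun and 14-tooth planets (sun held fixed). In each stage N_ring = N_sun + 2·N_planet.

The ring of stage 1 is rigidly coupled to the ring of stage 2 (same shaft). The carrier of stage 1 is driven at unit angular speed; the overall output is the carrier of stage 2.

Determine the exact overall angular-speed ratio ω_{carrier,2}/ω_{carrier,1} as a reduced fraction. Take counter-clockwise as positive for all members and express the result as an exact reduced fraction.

Stage 1: N_ring = 14 + 2·23 = 60
Stage 1: 14(ω_s−ω_c) = −60(ω_r−ω_c),  ω_s=0, ω_c=1
Stage 1: ω_r = 1 − (14/60)(0−1) = 37/30
  ⇒ ω_r¹/ω_c¹ = 37/30
Stage 2: N_ring = 20 + 2·14 = 48
Stage 2: 20(ω_s−ω_c) = −48(ω_r−ω_c),  ω_s=0, ω_r=1
Stage 2: 20(0−ω_c) = −48(1−ω_c)  ⇒  68ω_c = 48  ⇒  ω_c = 12/17
  ⇒ ω_c²/ω_r² = 12/17
Coupling ω_r² = ω_r¹ ⇒ overall = 37/30 × 12/17 = 74/85

74/85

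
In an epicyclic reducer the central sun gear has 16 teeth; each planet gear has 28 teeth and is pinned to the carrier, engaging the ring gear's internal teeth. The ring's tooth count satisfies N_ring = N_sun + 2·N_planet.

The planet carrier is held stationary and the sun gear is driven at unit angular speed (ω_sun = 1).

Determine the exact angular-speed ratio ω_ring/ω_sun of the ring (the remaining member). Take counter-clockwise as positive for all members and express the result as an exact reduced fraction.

N_ring = 16 + 2·28 = 72
16(ω_s−ω_c) = −72(ω_r−ω_c),  ω_c=0, ω_s=1
ω_r = 0 − (16/72)(1−0) = -2/9
ω_r/ω_s = -2/9

-2/9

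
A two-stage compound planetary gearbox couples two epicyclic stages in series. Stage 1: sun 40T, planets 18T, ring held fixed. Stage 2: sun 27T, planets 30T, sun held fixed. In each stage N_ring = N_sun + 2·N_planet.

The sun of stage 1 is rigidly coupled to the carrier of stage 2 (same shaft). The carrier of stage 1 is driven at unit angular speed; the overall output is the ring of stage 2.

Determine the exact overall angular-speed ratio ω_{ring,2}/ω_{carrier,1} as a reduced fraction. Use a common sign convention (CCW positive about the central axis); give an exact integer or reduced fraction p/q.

19/5

Stage 1: N_ring = 40 + 2·18 = 76
Stage 1: 40(ω_s−ω_c) = −76(ω_r−ω_c),  ω_r=0, ω_c=1
Stage 1: ω_s = 1 − (76/40)(0−1) = 29/10
  ⇒ ω_s¹/ω_c¹ = 29/10
Stage 2: N_ring = 27 + 2·30 = 87
Stage 2: 27(ω_s−ω_c) = −87(ω_r−ω_c),  ω_s=0, ω_c=1
Stage 2: ω_r = 1 − (27/87)(0−1) = 38/29
  ⇒ ω_r²/ω_c² = 38/29
Coupling ω_c² = ω_s¹ ⇒ overall = 29/10 × 38/29 = 19/5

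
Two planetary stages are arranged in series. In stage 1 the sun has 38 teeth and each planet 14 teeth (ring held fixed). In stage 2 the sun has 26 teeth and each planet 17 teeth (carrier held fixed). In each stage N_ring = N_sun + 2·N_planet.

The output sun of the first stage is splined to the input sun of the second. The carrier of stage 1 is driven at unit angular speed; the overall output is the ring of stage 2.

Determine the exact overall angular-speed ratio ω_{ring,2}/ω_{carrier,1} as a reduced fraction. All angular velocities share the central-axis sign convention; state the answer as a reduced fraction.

Stage 1: N_ring = 38 + 2·14 = 66
Stage 1: 38(ω_s−ω_c) = −66(ω_r−ω_c),  ω_r=0, ω_c=1
Stage 1: ω_s = 1 − (66/38)(0−1) = 52/19
  ⇒ ω_s¹/ω_c¹ = 52/19
Stage 2: N_ring = 26 + 2·17 = 60
Stage 2: 26(ω_s−ω_c) = −60(ω_r−ω_c),  ω_c=0, ω_s=1
Stage 2: ω_r = 0 − (26/60)(1−0) = -13/30
  ⇒ ω_r²/ω_s² = -13/30
Coupling ω_s² = ω_s¹ ⇒ overall = 52/19 × -13/30 = -338/285

-338/285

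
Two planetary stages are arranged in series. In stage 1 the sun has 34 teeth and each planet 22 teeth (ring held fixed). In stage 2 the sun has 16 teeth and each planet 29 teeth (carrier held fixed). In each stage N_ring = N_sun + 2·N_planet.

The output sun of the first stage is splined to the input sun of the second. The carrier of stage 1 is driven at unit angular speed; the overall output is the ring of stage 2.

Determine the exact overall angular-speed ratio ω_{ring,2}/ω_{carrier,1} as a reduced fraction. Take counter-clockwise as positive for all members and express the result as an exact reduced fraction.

-448/629

Stage 1: N_ring = 34 + 2·22 = 78
Stage 1: 34(ω_s−ω_c) = −78(ω_r−ω_c),  ω_r=0, ω_c=1
Stage 1: ω_s = 1 − (78/34)(0−1) = 56/17
  ⇒ ω_s¹/ω_c¹ = 56/17
Stage 2: N_ring = 16 + 2·29 = 74
Stage 2: 16(ω_s−ω_c) = −74(ω_r−ω_c),  ω_c=0, ω_s=1
Stage 2: ω_r = 0 − (16/74)(1−0) = -8/37
  ⇒ ω_r²/ω_s² = -8/37
Coupling ω_s² = ω_s¹ ⇒ overall = 56/17 × -8/37 = -448/629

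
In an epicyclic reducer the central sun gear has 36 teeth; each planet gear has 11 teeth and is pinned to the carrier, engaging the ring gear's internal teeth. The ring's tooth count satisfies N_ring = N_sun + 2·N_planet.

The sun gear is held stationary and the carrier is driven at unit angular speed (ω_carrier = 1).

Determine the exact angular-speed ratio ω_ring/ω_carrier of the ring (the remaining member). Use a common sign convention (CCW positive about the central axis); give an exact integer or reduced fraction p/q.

47/29

N_ring = 36 + 2·11 = 58
36(ω_s−ω_c) = −58(ω_r−ω_c),  ω_s=0, ω_c=1
ω_r = 1 − (36/58)(0−1) = 47/29
ω_r/ω_c = 47/29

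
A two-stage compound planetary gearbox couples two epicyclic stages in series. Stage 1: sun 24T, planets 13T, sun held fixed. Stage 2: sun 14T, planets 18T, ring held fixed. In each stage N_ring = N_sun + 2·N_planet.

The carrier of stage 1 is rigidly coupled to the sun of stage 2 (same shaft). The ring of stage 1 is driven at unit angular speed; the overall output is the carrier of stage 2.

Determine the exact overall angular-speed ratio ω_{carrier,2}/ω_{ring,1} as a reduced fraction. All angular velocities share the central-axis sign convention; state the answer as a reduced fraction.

Stage 1: N_ring = 24 + 2·13 = 50
Stage 1: 24(ω_s−ω_c) = −50(ω_r−ω_c),  ω_s=0, ω_r=1
Stage 1: 24(0−ω_c) = −50(1−ω_c)  ⇒  74ω_c = 50  ⇒  ω_c = 25/37
  ⇒ ω_c¹/ω_r¹ = 25/37
Stage 2: N_ring = 14 + 2·18 = 50
Stage 2: 14(ω_s−ω_c) = −50(ω_r−ω_c),  ω_r=0, ω_s=1
Stage 2: 14(1−ω_c) = −50(0−ω_c)  ⇒  64ω_c = 14  ⇒  ω_c = 7/32
  ⇒ ω_c²/ω_s² = 7/32
Coupling ω_s² = ω_c¹ ⇒ overall = 25/37 × 7/32 = 175/1184

175/1184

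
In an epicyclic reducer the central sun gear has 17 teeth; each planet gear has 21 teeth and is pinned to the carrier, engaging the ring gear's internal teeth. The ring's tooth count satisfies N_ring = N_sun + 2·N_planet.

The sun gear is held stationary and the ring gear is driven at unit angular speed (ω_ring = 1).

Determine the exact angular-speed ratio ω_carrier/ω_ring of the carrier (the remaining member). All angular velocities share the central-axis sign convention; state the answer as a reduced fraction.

N_ring = 17 + 2·21 = 59
17(ω_s−ω_c) = −59(ω_r−ω_c),  ω_s=0, ω_r=1
17(0−ω_c) = −59(1−ω_c)  ⇒  76ω_c = 59  ⇒  ω_c = 59/76
ω_c/ω_r = 59/76

59/76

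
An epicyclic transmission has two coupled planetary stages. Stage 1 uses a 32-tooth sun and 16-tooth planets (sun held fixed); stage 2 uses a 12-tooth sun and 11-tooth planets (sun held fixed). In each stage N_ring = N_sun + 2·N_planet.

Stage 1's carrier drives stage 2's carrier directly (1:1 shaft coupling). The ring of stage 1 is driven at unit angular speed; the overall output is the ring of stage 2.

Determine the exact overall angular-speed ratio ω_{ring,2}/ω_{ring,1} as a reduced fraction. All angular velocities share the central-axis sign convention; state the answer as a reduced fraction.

46/51

Stage 1: N_ring = 32 + 2·16 = 64
Stage 1: 32(ω_s−ω_c) = −64(ω_r−ω_c),  ω_s=0, ω_r=1
Stage 1: 32(0−ω_c) = −64(1−ω_c)  ⇒  96ω_c = 64  ⇒  ω_c = 2/3
  ⇒ ω_c¹/ω_r¹ = 2/3
Stage 2: N_ring = 12 + 2·11 = 34
Stage 2: 12(ω_s−ω_c) = −34(ω_r−ω_c),  ω_s=0, ω_c=1
Stage 2: ω_r = 1 − (12/34)(0−1) = 23/17
  ⇒ ω_r²/ω_c² = 23/17
Coupling ω_c² = ω_c¹ ⇒ overall = 2/3 × 23/17 = 46/51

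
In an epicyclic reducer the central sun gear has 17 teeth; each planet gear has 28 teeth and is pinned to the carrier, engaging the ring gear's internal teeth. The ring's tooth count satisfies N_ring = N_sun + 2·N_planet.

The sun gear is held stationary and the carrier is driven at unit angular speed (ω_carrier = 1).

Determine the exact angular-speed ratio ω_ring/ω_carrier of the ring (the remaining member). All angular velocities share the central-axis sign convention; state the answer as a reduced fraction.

N_ring = 17 + 2·28 = 73
17(ω_s−ω_c) = −73(ω_r−ω_c),  ω_s=0, ω_c=1
ω_r = 1 − (17/73)(0−1) = 90/73
ω_r/ω_c = 90/73

90/73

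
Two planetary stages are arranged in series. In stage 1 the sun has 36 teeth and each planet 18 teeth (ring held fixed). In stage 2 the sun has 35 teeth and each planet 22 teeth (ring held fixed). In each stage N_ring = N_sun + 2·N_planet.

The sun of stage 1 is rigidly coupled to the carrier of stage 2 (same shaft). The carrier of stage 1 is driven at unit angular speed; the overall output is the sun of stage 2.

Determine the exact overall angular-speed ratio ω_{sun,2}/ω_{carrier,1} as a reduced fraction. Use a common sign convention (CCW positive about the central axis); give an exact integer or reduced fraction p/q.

342/35

Stage 1: N_ring = 36 + 2·18 = 72
Stage 1: 36(ω_s−ω_c) = −72(ω_r−ω_c),  ω_r=0, ω_c=1
Stage 1: ω_s = 1 − (72/36)(0−1) = 3
  ⇒ ω_s¹/ω_c¹ = 3
Stage 2: N_ring = 35 + 2·22 = 79
Stage 2: 35(ω_s−ω_c) = −79(ω_r−ω_c),  ω_r=0, ω_c=1
Stage 2: ω_s = 1 − (79/35)(0−1) = 114/35
  ⇒ ω_s²/ω_c² = 114/35
Coupling ω_c² = ω_s¹ ⇒ overall = 3 × 114/35 = 342/35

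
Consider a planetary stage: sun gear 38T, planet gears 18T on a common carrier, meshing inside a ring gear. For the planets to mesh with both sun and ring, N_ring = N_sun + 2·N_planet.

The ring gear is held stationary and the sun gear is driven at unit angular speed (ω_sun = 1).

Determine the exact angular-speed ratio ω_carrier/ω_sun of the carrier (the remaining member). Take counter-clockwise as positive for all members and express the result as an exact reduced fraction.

N_ring = 38 + 2·18 = 74
38(ω_s−ω_c) = −74(ω_r−ω_c),  ω_r=0, ω_s=1
38(1−ω_c) = −74(0−ω_c)  ⇒  112ω_c = 38  ⇒  ω_c = 19/56
ω_c/ω_s = 19/56

19/56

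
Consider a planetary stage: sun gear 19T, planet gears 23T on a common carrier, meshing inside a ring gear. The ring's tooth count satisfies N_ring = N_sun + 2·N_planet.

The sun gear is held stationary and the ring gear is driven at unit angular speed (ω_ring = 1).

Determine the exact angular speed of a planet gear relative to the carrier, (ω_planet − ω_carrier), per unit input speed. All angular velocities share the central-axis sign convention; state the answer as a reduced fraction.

1235/1932

N_ring = 19 + 2·23 = 65
19(ω_s−ω_c) = −65(ω_r−ω_c),  ω_s=0, ω_r=1
19(0−ω_c) = −65(1−ω_c)  ⇒  84ω_c = 65  ⇒  ω_c = 65/84
sun–planet: 19·(0−65/84) = −23·(ω_p−ω_c)  ⇒  ω_p−ω_c = −(19/23)·(-65/84) = 1235/1932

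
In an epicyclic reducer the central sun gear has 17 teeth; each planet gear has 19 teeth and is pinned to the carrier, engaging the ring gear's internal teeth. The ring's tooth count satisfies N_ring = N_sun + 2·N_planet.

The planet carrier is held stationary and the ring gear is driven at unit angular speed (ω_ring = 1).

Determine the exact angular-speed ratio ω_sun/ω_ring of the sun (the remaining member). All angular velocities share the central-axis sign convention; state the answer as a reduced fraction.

-55/17

N_ring = 17 + 2·19 = 55
17(ω_s−ω_c) = −55(ω_r−ω_c),  ω_c=0, ω_r=1
ω_s = 0 − (55/17)(1−0) = -55/17
ω_s/ω_r = -55/17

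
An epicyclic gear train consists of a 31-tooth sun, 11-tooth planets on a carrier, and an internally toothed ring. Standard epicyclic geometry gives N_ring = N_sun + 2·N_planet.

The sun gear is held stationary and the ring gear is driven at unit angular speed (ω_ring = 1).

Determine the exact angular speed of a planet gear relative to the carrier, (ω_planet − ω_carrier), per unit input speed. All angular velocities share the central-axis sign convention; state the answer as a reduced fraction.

1643/924

N_ring = 31 + 2·11 = 53
31(ω_s−ω_c) = −53(ω_r−ω_c),  ω_s=0, ω_r=1
31(0−ω_c) = −53(1−ω_c)  ⇒  84ω_c = 53  ⇒  ω_c = 53/84
sun–planet: 31·(0−53/84) = −11·(ω_p−ω_c)  ⇒  ω_p−ω_c = −(31/11)·(-53/84) = 1643/924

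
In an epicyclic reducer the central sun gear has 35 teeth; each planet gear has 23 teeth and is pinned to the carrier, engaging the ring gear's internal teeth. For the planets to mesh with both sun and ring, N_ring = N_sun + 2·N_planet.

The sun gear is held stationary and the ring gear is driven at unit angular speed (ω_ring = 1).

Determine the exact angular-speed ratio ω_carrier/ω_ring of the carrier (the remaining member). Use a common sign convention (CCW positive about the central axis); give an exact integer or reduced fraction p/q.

N_ring = 35 + 2·23 = 81
35(ω_s−ω_c) = −81(ω_r−ω_c),  ω_s=0, ω_r=1
35(0−ω_c) = −81(1−ω_c)  ⇒  116ω_c = 81  ⇒  ω_c = 81/116
ω_c/ω_r = 81/116

81/116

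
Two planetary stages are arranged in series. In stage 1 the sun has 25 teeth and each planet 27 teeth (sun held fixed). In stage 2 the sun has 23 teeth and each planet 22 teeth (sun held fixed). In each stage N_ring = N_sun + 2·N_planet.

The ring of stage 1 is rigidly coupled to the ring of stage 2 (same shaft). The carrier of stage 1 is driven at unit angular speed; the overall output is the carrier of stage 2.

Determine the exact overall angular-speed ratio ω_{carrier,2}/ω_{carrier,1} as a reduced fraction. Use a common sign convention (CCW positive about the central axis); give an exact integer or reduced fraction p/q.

Stage 1: N_ring = 25 + 2·27 = 79
Stage 1: 25(ω_s−ω_c) = −79(ω_r−ω_c),  ω_s=0, ω_c=1
Stage 1: ω_r = 1 − (25/79)(0−1) = 104/79
  ⇒ ω_r¹/ω_c¹ = 104/79
Stage 2: N_ring = 23 + 2·22 = 67
Stage 2: 23(ω_s−ω_c) = −67(ω_r−ω_c),  ω_s=0, ω_r=1
Stage 2: 23(0−ω_c) = −67(1−ω_c)  ⇒  90ω_c = 67  ⇒  ω_c = 67/90
  ⇒ ω_c²/ω_r² = 67/90
Coupling ω_r² = ω_r¹ ⇒ overall = 104/79 × 67/90 = 3484/3555

3484/3555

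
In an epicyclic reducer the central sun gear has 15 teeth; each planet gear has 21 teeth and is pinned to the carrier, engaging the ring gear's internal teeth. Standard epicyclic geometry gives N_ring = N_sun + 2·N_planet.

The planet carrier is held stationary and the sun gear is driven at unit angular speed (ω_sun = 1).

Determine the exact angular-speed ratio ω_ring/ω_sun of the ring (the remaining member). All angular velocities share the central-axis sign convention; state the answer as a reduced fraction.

N_ring = 15 + 2·21 = 57
15(ω_s−ω_c) = −57(ω_r−ω_c),  ω_c=0, ω_s=1
ω_r = 0 − (15/57)(1−0) = -5/19
ω_r/ω_s = -5/19

-5/19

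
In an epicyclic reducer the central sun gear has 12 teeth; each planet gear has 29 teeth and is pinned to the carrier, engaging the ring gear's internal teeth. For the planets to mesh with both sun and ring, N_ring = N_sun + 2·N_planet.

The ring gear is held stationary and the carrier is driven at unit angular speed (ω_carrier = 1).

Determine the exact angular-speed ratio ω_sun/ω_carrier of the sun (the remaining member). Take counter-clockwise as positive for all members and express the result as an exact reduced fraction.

N_ring = 12 + 2·29 = 70
12(ω_s−ω_c) = −70(ω_r−ω_c),  ω_r=0, ω_c=1
ω_s = 1 − (70/12)(0−1) = 41/6
ω_s/ω_c = 41/6

41/6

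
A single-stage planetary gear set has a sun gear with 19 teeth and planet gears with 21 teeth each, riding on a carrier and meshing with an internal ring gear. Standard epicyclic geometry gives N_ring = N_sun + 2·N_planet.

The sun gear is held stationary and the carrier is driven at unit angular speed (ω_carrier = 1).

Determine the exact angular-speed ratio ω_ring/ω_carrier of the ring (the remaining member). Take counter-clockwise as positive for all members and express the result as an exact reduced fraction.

N_ring = 19 + 2·21 = 61
19(ω_s−ω_c) = −61(ω_r−ω_c),  ω_s=0, ω_c=1
ω_r = 1 − (19/61)(0−1) = 80/61
ω_r/ω_c = 80/61

80/61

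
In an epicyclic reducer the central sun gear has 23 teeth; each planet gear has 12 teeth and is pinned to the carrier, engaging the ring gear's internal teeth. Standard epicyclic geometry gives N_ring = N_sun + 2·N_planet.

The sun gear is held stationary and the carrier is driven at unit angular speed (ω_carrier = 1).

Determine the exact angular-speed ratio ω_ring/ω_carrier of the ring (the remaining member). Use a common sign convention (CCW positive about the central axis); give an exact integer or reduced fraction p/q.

70/47

N_ring = 23 + 2·12 = 47
23(ω_s−ω_c) = −47(ω_r−ω_c),  ω_s=0, ω_c=1
ω_r = 1 − (23/47)(0−1) = 70/47
ω_r/ω_c = 70/47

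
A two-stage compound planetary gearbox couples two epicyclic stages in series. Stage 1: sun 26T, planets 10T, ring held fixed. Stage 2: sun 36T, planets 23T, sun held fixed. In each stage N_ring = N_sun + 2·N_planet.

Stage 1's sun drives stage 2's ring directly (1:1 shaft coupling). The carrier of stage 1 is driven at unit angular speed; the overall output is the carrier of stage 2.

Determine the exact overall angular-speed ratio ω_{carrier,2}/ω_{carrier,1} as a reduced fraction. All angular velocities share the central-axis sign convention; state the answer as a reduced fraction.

Stage 1: N_ring = 26 + 2·10 = 46
Stage 1: 26(ω_s−ω_c) = −46(ω_r−ω_c),  ω_r=0, ω_c=1
Stage 1: ω_s = 1 − (46/26)(0−1) = 36/13
  ⇒ ω_s¹/ω_c¹ = 36/13
Stage 2: N_ring = 36 + 2·23 = 82
Stage 2: 36(ω_s−ω_c) = −82(ω_r−ω_c),  ω_s=0, ω_r=1
Stage 2: 36(0−ω_c) = −82(1−ω_c)  ⇒  118ω_c = 82  ⇒  ω_c = 41/59
  ⇒ ω_c²/ω_r² = 41/59
Coupling ω_r² = ω_s¹ ⇒ overall = 36/13 × 41/59 = 1476/767

1476/767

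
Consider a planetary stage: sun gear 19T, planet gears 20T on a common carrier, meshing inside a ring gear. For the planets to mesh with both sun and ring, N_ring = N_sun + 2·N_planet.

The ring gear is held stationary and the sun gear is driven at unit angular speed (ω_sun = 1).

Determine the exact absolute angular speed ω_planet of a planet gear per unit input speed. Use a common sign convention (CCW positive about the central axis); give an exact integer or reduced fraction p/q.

-19/40

N_ring = 19 + 2·20 = 59
19(ω_s−ω_c) = −59(ω_r−ω_c),  ω_r=0, ω_s=1
19(1−ω_c) = −59(0−ω_c)  ⇒  78ω_c = 19  ⇒  ω_c = 19/78
sun–planet: 19·(1−19/78) = −20·(ω_p−ω_c)  ⇒  ω_p−ω_c = −(19/20)·(59/78) = -1121/1560
ω_p = 19/78 − 1121/1560 = -19/40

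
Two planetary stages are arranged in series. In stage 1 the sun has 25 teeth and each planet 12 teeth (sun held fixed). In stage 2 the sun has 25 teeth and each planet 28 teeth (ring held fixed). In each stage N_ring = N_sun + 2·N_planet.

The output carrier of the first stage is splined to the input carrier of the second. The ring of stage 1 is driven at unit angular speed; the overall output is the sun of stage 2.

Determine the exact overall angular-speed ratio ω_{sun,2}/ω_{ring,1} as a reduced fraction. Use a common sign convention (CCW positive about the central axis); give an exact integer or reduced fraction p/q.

2597/925

Stage 1: N_ring = 25 + 2·12 = 49
Stage 1: 25(ω_s−ω_c) = −49(ω_r−ω_c),  ω_s=0, ω_r=1
Stage 1: 25(0−ω_c) = −49(1−ω_c)  ⇒  74ω_c = 49  ⇒  ω_c = 49/74
  ⇒ ω_c¹/ω_r¹ = 49/74
Stage 2: N_ring = 25 + 2·28 = 81
Stage 2: 25(ω_s−ω_c) = −81(ω_r−ω_c),  ω_r=0, ω_c=1
Stage 2: ω_s = 1 − (81/25)(0−1) = 106/25
  ⇒ ω_s²/ω_c² = 106/25
Coupling ω_c² = ω_c¹ ⇒ overall = 49/74 × 106/25 = 2597/925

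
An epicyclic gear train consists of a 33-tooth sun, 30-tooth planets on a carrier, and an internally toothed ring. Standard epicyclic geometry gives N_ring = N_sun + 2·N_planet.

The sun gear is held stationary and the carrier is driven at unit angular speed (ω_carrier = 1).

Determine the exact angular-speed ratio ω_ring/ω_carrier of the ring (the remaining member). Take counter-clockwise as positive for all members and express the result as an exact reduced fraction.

N_ring = 33 + 2·30 = 93
33(ω_s−ω_c) = −93(ω_r−ω_c),  ω_s=0, ω_c=1
ω_r = 1 − (33/93)(0−1) = 42/31
ω_r/ω_c = 42/31

42/31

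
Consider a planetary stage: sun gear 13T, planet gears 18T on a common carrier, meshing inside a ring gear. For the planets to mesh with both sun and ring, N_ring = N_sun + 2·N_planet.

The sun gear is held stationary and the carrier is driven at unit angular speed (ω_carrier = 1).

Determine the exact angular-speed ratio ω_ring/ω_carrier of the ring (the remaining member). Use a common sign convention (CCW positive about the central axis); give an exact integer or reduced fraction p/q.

62/49

N_ring = 13 + 2·18 = 49
13(ω_s−ω_c) = −49(ω_r−ω_c),  ω_s=0, ω_c=1
ω_r = 1 − (13/49)(0−1) = 62/49
ω_r/ω_c = 62/49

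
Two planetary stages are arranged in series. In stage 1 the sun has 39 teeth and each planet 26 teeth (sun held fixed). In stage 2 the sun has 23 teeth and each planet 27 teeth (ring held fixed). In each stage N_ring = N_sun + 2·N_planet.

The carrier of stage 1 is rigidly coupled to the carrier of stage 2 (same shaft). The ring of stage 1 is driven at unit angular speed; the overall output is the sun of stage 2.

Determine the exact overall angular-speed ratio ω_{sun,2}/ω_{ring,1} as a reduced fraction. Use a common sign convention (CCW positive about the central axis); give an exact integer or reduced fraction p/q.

Stage 1: N_ring = 39 + 2·26 = 91
Stage 1: 39(ω_s−ω_c) = −91(ω_r−ω_c),  ω_s=0, ω_r=1
Stage 1: 39(0−ω_c) = −91(1−ω_c)  ⇒  130ω_c = 91  ⇒  ω_c = 7/10
  ⇒ ω_c¹/ω_r¹ = 7/10
Stage 2: N_ring = 23 + 2·27 = 77
Stage 2: 23(ω_s−ω_c) = −77(ω_r−ω_c),  ω_r=0, ω_c=1
Stage 2: ω_s = 1 − (77/23)(0−1) = 100/23
  ⇒ ω_s²/ω_c² = 100/23
Coupling ω_c² = ω_c¹ ⇒ overall = 7/10 × 100/23 = 70/23

70/23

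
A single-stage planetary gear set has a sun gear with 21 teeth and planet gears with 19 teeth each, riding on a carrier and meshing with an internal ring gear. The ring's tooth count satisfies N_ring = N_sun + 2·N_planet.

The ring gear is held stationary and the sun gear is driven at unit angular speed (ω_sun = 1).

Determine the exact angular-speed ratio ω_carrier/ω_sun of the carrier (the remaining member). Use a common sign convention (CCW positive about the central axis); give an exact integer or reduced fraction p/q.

21/80

N_ring = 21 + 2·19 = 59
21(ω_s−ω_c) = −59(ω_r−ω_c),  ω_r=0, ω_s=1
21(1−ω_c) = −59(0−ω_c)  ⇒  80ω_c = 21  ⇒  ω_c = 21/80
ω_c/ω_s = 21/80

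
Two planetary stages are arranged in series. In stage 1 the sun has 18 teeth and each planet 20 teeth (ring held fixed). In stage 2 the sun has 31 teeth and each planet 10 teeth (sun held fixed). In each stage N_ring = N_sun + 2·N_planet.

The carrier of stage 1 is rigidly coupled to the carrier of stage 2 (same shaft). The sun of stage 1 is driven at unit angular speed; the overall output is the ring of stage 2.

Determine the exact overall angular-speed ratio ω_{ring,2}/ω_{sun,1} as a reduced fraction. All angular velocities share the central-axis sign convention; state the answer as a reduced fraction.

Stage 1: N_ring = 18 + 2·20 = 58
Stage 1: 18(ω_s−ω_c) = −58(ω_r−ω_c),  ω_r=0, ω_s=1
Stage 1: 18(1−ω_c) = −58(0−ω_c)  ⇒  76ω_c = 18  ⇒  ω_c = 9/38
  ⇒ ω_c¹/ω_s¹ = 9/38
Stage 2: N_ring = 31 + 2·10 = 51
Stage 2: 31(ω_s−ω_c) = −51(ω_r−ω_c),  ω_s=0, ω_c=1
Stage 2: ω_r = 1 − (31/51)(0−1) = 82/51
  ⇒ ω_r²/ω_c² = 82/51
Coupling ω_c² = ω_c¹ ⇒ overall = 9/38 × 82/51 = 123/323

123/323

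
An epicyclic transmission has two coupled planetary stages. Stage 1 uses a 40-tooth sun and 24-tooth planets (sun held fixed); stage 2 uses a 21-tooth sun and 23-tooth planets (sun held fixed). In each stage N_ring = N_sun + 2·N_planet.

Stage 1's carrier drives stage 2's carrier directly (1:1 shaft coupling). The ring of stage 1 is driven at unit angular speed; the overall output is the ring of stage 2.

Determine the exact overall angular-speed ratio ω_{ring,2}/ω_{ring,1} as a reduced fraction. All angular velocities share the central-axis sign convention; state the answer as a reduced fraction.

121/134

Stage 1: N_ring = 40 + 2·24 = 88
Stage 1: 40(ω_s−ω_c) = −88(ω_r−ω_c),  ω_s=0, ω_r=1
Stage 1: 40(0−ω_c) = −88(1−ω_c)  ⇒  128ω_c = 88  ⇒  ω_c = 11/16
  ⇒ ω_c¹/ω_r¹ = 11/16
Stage 2: N_ring = 21 + 2·23 = 67
Stage 2: 21(ω_s−ω_c) = −67(ω_r−ω_c),  ω_s=0, ω_c=1
Stage 2: ω_r = 1 − (21/67)(0−1) = 88/67
  ⇒ ω_r²/ω_c² = 88/67
Coupling ω_c² = ω_c¹ ⇒ overall = 11/16 × 88/67 = 121/134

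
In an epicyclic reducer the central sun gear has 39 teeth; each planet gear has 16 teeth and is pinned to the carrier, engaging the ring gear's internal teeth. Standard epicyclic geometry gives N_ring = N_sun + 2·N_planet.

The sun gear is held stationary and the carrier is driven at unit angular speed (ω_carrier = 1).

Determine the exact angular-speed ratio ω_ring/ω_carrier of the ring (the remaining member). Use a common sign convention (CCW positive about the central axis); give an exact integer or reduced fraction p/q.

N_ring = 39 + 2·16 = 71
39(ω_s−ω_c) = −71(ω_r−ω_c),  ω_s=0, ω_c=1
ω_r = 1 − (39/71)(0−1) = 110/71
ω_r/ω_c = 110/71

110/71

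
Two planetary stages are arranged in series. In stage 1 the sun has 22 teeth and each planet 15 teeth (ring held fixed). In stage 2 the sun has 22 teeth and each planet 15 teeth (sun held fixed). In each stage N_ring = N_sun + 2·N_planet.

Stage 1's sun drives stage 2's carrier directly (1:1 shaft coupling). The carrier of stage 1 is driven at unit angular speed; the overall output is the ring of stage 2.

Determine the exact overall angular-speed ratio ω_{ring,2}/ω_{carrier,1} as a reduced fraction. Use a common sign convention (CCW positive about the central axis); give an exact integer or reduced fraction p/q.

Stage 1: N_ring = 22 + 2·15 = 52
Stage 1: 22(ω_s−ω_c) = −52(ω_r−ω_c),  ω_r=0, ω_c=1
Stage 1: ω_s = 1 − (52/22)(0−1) = 37/11
  ⇒ ω_s¹/ω_c¹ = 37/11
Stage 2: N_ring = 22 + 2·15 = 52
Stage 2: 22(ω_s−ω_c) = −52(ω_r−ω_c),  ω_s=0, ω_c=1
Stage 2: ω_r = 1 − (22/52)(0−1) = 37/26
  ⇒ ω_r²/ω_c² = 37/26
Coupling ω_c² = ω_s¹ ⇒ overall = 37/11 × 37/26 = 1369/286

1369/286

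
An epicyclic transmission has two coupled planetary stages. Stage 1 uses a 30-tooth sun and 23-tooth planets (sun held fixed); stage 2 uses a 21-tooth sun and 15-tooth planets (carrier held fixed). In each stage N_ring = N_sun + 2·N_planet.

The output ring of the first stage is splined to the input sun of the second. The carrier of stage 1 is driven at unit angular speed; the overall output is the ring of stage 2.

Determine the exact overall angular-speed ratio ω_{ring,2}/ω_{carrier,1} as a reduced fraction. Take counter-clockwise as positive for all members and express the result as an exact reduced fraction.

-371/646

Stage 1: N_ring = 30 + 2·23 = 76
Stage 1: 30(ω_s−ω_c) = −76(ω_r−ω_c),  ω_s=0, ω_c=1
Stage 1: ω_r = 1 − (30/76)(0−1) = 53/38
  ⇒ ω_r¹/ω_c¹ = 53/38
Stage 2: N_ring = 21 + 2·15 = 51
Stage 2: 21(ω_s−ω_c) = −51(ω_r−ω_c),  ω_c=0, ω_s=1
Stage 2: ω_r = 0 − (21/51)(1−0) = -7/17
  ⇒ ω_r²/ω_s² = -7/17
Coupling ω_s² = ω_r¹ ⇒ overall = 53/38 × -7/17 = -371/646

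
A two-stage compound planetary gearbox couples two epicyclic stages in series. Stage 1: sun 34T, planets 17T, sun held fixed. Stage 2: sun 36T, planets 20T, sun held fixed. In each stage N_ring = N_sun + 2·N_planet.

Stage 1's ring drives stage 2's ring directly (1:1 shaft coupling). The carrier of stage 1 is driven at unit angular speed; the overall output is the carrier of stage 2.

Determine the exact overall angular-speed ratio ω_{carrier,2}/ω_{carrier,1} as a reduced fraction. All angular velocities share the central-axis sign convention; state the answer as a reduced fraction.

Stage 1: N_ring = 34 + 2·17 = 68
Stage 1: 34(ω_s−ω_c) = −68(ω_r−ω_c),  ω_s=0, ω_c=1
Stage 1: ω_r = 1 − (34/68)(0−1) = 3/2
  ⇒ ω_r¹/ω_c¹ = 3/2
Stage 2: N_ring = 36 + 2·20 = 76
Stage 2: 36(ω_s−ω_c) = −76(ω_r−ω_c),  ω_s=0, ω_r=1
Stage 2: 36(0−ω_c) = −76(1−ω_c)  ⇒  112ω_c = 76  ⇒  ω_c = 19/28
  ⇒ ω_c²/ω_r² = 19/28
Coupling ω_r² = ω_r¹ ⇒ overall = 3/2 × 19/28 = 57/56

57/56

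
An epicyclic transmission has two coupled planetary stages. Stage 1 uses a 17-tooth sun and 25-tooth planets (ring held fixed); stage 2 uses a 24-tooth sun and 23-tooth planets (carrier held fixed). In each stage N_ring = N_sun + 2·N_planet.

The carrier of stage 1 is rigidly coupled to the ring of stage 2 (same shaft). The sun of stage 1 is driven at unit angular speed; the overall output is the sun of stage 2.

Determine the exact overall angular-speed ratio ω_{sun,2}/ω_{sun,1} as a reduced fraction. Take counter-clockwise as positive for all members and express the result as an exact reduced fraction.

-85/144

Stage 1: N_ring = 17 + 2·25 = 67
Stage 1: 17(ω_s−ω_c) = −67(ω_r−ω_c),  ω_r=0, ω_s=1
Stage 1: 17(1−ω_c) = −67(0−ω_c)  ⇒  84ω_c = 17  ⇒  ω_c = 17/84
  ⇒ ω_c¹/ω_s¹ = 17/84
Stage 2: N_ring = 24 + 2·23 = 70
Stage 2: 24(ω_s−ω_c) = −70(ω_r−ω_c),  ω_c=0, ω_r=1
Stage 2: ω_s = 0 − (70/24)(1−0) = -35/12
  ⇒ ω_s²/ω_r² = -35/12
Coupling ω_r² = ω_c¹ ⇒ overall = 17/84 × -35/12 = -85/144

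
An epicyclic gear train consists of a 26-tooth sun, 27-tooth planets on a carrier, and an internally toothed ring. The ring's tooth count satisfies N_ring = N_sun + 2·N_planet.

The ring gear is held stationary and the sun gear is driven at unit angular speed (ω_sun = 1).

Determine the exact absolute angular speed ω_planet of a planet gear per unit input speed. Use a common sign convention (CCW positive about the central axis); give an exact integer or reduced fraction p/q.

-13/27

N_ring = 26 + 2·27 = 80
26(ω_s−ω_c) = −80(ω_r−ω_c),  ω_r=0, ω_s=1
26(1−ω_c) = −80(0−ω_c)  ⇒  106ω_c = 26  ⇒  ω_c = 13/53
sun–planet: 26·(1−13/53) = −27·(ω_p−ω_c)  ⇒  ω_p−ω_c = −(26/27)·(40/53) = -1040/1431
ω_p = 13/53 − 1040/1431 = -13/27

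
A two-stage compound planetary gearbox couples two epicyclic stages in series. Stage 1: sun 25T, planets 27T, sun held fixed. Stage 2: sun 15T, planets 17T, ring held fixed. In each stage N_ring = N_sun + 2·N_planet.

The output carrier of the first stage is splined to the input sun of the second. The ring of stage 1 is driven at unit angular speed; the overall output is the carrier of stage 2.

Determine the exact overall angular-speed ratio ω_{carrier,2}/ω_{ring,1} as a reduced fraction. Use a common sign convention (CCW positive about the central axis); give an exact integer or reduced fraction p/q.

1185/6656

Stage 1: N_ring = 25 + 2·27 = 79
Stage 1: 25(ω_s−ω_c) = −79(ω_r−ω_c),  ω_s=0, ω_r=1
Stage 1: 25(0−ω_c) = −79(1−ω_c)  ⇒  104ω_c = 79  ⇒  ω_c = 79/104
  ⇒ ω_c¹/ω_r¹ = 79/104
Stage 2: N_ring = 15 + 2·17 = 49
Stage 2: 15(ω_s−ω_c) = −49(ω_r−ω_c),  ω_r=0, ω_s=1
Stage 2: 15(1−ω_c) = −49(0−ω_c)  ⇒  64ω_c = 15  ⇒  ω_c = 15/64
  ⇒ ω_c²/ω_s² = 15/64
Coupling ω_s² = ω_c¹ ⇒ overall = 79/104 × 15/64 = 1185/6656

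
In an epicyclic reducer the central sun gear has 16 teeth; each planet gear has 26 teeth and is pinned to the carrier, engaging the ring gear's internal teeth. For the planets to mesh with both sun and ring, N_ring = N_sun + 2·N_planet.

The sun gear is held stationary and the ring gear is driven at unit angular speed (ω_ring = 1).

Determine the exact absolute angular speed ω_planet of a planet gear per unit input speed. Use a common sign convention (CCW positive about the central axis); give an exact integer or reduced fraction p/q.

N_ring = 16 + 2·26 = 68
16(ω_s−ω_c) = −68(ω_r−ω_c),  ω_s=0, ω_r=1
16(0−ω_c) = −68(1−ω_c)  ⇒  84ω_c = 68  ⇒  ω_c = 17/21
sun–planet: 16·(0−17/21) = −26·(ω_p−ω_c)  ⇒  ω_p−ω_c = −(16/26)·(-17/21) = 136/273
ω_p = 17/21 + 136/273 = 17/13

17/13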